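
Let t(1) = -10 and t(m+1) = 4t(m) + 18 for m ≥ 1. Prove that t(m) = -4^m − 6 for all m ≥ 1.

Base case: t(1) = -10, and -4^1 − 6 = -4 − 6 = -10.
Assume t(j) = -4^j − 6 for some j ≥ 1.
Then t(j+1) = 4t(j) + 18 = 4·(-4^j − 6) + 18 = -4^{j+1} − 24 + 18 = -4^{j+1} − 6.
Hence t(m) = -4^m − 6 for every m ≥ 1, by induction.

t(m) = -4^m − 6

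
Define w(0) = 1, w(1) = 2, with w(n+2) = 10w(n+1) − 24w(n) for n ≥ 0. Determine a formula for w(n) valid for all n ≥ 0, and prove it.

Claim: w(n) = -6^n + 2·4^n.

Base cases: w(0) = 1 and -6^0 + 2·4^0 = 1; w(1) = 2 and -6^1 + 2·4^1 = 2.
Assume w(j) = -6^j + 2·4^j for all 0 ≤ j ≤ k, where k ≥ 1.
Then w(k+1) = 10w(k) − 24w(k−1) = 10·(-6^k + 2·4^k) − 24·(-6^{k−1} + 2·4^{k−1}) = -(10·6 − 24)6^{k−1} + 2·(10·4 − 24)4^{k−1} = -36·6^{k−1} + 32·4^{k−1} = -6^{k+1} + 2·4^{k+1}.
This completes the inductive step, so w(n) = -6^n + 2·4^n for all n ≥ 0.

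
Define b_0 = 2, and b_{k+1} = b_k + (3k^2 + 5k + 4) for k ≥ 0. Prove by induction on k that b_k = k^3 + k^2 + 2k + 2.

Base case: b_0 = 2, and 0^3 + 0^2 + 2·0 + 2 = 2.
Assume b_j = j^3 + j^2 + 2j + 2.
Then b_{j+1} = b_j + (3j^2 + 5j + 4) = (j^3 + j^2 + 2j + 2) + (3j^2 + 5j + 4) = j^3 + 4j^2 + 7j + 6,
and (j+1)^3 + (j+1)^2 + 2·(j+1) + 2 = j^3 + 4j^2 + 7j + 6.
This completes the inductive step, so b_k = k^3 + k^2 + 2k + 2 for all k ≥ 0.

b_k = k^3 + k^2 + 2k + 2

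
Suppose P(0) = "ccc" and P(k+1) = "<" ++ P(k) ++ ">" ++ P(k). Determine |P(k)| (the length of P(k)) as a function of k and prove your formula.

Claim: |P(k)| = 5·2^k − 2.

Base case: |P(0)| = 3, and 5·2^0 − 2 = 3.
Assume |P(m)| = 5·2^m − 2.
Then |P(m+1)| = 1 + |P(m)| + 1 + |P(m)| = 2|P(m)| + 2 = 2(5·2^m − 2) + 2 = 5·2^{m+1} − 4 + 2 = 5·2^{m+1} − 2.
This completes the inductive step, so |P(k)| = 5·2^k − 2 for all k ≥ 0.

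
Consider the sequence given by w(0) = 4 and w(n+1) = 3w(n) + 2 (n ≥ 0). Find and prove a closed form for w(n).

Claim: w(n) = 5·3^n − 1.

Base case: w(0) = 4, and 5·3^0 − 1 = 5 − 1 = 4.
Assume w(j) = 5·3^j − 1 for some j ≥ 0.
Then w(j+1) = 3w(j) + 2 = 3·(5·3^j − 1) + 2 = 15·3^j − 3 + 2 = 5·3^{j+1} − 1.
By induction, w(n) = 5·3^n − 1 for all n ≥ 0.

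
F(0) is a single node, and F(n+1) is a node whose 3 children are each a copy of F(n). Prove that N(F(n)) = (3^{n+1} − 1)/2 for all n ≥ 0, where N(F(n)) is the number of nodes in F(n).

Base case: N(F(0)) = 1, and (3^{0+1} − 1)/2 = 1.
Assume N(F(m)) = (3^{m+1} − 1)/2.
Then N(F(m+1)) = 1 + 3N(F(m)) = 1 + 3·(3^{m+1} − 1)/2 = 1 + (3^{m+2} − 3)/2 = (2 + 3^{m+2} − 3)/2 = (3^{m+2} − 1)/2.
Hence N(F(n)) = (3^{n+1} − 1)/2 for every n ≥ 0, by induction.

N(F(n)) = (3^{n+1} − 1)/2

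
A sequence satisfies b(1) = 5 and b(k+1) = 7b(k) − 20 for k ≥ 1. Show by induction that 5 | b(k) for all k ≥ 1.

Base case: b(1) = 5 = 5·1, so 5 | b(1).
Assume 5 | b(r), so b(r) = 5t for some integer t.
Then b(r+1) = 7b(r) − 20 = 7·(5t) − 20 = 5(7t − 4), so 5 | b(r+1).
Hence 5 | b(k) for every k ≥ 1, by induction.

5 | b(k)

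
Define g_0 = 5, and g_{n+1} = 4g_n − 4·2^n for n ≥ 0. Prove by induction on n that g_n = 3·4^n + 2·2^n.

Base case: g_0 = 5, and 3·4^0 + 2·2^0 = 3 + 2 = 5.
Assume g_m = 3·4^m + 2·2^m for some m ≥ 0.
Then g_{m+1} = 4g_m − 4·2^m = 4·(3·4^m + 2·2^m) − 4·2^m = 3·4^{m+1} + 8·2^m − 4·2^m = 3·4^{m+1} + 4·2^m = 3·4^{m+1} + 2·2^{m+1}.
By induction, g_n = 3·4^n + 2·2^n for all n ≥ 0.

g_n = 3·4^n + 2·2^n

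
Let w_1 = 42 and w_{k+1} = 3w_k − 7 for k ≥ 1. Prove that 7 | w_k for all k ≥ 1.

Base case: w_1 = 42 = 7·6, so 7 | w_1.
Assume 7 | w_j, so w_j = 7t for some integer t.
Then w_{j+1} = 3w_j − 7 = 3·(7t) − 7 = 7(3t − 1), so 7 | w_{j+1}.
Hence 7 | w_k for every k ≥ 1, by induction.

7 | w_k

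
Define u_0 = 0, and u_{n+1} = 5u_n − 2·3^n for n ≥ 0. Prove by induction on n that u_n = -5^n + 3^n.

Base case: u_0 = 0, and -5^0 + 3^0 = -1 + 1 = 0.
Assume u_k = -5^k + 3^k for some k ≥ 0.
Then u_{k+1} = 5u_k − 2·3^k = 5·(-5^k + 3^k) − 2·3^k = -5^{k+1} + 5·3^k − 2·3^k = -5^{k+1} + 3·3^k = -5^{k+1} + 3^{k+1}.
By induction, u_n = -5^n + 3^n for all n ≥ 0.

u_n = -5^n + 3^n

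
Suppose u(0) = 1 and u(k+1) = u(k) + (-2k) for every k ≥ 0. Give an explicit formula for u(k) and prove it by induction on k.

Claim: u(k) = -k^2 + k + 1.

Base case: u(0) = 1, and -0^2 + 0 + 1 = 1.
Assume u(r) = -r^2 + r + 1.
Then u(r+1) = u(r) + (-2r) = (-r^2 + r + 1) + (-2r) = -r^2 − r + 1,
and -(r+1)^2 + (r+1) + 1 = -r^2 − r + 1.
By induction, u(k) = -k^2 + k + 1 for all k ≥ 0.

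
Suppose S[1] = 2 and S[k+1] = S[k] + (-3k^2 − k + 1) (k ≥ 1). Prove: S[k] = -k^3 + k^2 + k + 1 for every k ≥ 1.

Base case: S[1] = 2, and -1^3 + 1^2 + 1 + 1 = 2.
Assume S[j] = -j^3 + j^2 + j + 1.
Then S[j+1] = S[j] + (-3j^2 − j + 1) = (-j^3 + j^2 + j + 1) + (-3j^2 − j + 1) = -j^3 − 2j^2 + 2,
and -(j+1)^3 + (j+1)^2 + (j+1) + 1 = -j^3 − 2j^2 + 2.
By induction, S[k] = -k^3 + k^2 + k + 1 for all k ≥ 1.

S[k] = -k^3 + k^2 + k + 1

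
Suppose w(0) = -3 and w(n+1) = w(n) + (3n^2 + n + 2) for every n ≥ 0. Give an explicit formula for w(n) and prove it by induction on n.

Claim: w(n) = n^3 − n^2 + 2n − 3.

Base case: w(0) = -3, and 0^3 − 0^2 + 2·0 − 3 = -3.
Assume w(r) = r^3 − r^2 + 2r − 3.
Then w(r+1) = w(r) + (3r^2 + r + 2) = (r^3 − r^2 + 2r − 3) + (3r^2 + r + 2) = r^3 + 2r^2 + 3r − 1,
and (r+1)^3 − (r+1)^2 + 2·(r+1) − 3 = r^3 + 2r^2 + 3r − 1.
Hence w(n) = n^3 − n^2 + 2n − 3 for every n ≥ 0, by induction.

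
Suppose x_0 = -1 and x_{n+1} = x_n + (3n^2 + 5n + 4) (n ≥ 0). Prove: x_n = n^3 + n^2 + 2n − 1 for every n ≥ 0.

Base case: x_0 = -1, and 0^3 + 0^2 + 2·0 − 1 = -1.
Assume x_k = k^3 + k^2 + 2k − 1.
Then x_{k+1} = x_k + (3k^2 + 5k + 4) = (k^3 + k^2 + 2k − 1) + (3k^2 + 5k + 4) = k^3 + 4k^2 + 7k + 3,
and (k+1)^3 + (k+1)^2 + 2·(k+1) − 1 = k^3 + 4k^2 + 7k + 3.
Hence x_n = n^3 + n^2 + 2n − 1 for every n ≥ 0, by induction.

x_n = n^3 + n^2 + 2n − 1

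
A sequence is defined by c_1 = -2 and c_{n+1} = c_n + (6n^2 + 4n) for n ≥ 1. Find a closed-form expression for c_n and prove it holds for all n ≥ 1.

Claim: c_n = 2n^3 − n^2 − n − 2.

Base case: c_1 = -2, and 2·1^3 − 1^2 − 1 − 2 = -2.
Assume c_k = 2k^3 − k^2 − k − 2.
Then c_{k+1} = c_k + (6k^2 + 4k) = (2k^3 − k^2 − k − 2) + (6k^2 + 4k) = 2k^3 + 5k^2 + 3k − 2,
and 2·(k+1)^3 − (k+1)^2 − (k+1) − 2 = 2k^3 + 5k^2 + 3k − 2.
Hence c_n = 2n^3 − n^2 − n − 2 for every n ≥ 1, by induction.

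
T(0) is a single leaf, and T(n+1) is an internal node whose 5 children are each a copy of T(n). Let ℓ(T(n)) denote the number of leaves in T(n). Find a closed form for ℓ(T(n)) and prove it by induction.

Claim: ℓ(T(n)) = 5^n.

Base case: ℓ(T(0)) = 1, and 5^0 = 1.
Assume ℓ(T(r)) = 5^r.
Then ℓ(T(r+1)) = 5·ℓ(T(r)) = 5·5^r = 5^{r+1}.
This completes the inductive step, so ℓ(T(n)) = 5^n for all n ≥ 0.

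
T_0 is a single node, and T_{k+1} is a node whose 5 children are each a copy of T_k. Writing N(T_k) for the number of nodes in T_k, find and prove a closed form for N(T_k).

Claim: N(T_k) = (5^{k+1} − 1)/4.

Base case: N(T_0) = 1, and (5^{0+1} − 1)/4 = 1.
Assume N(T_j) = (5^{j+1} − 1)/4.
Then N(T_{j+1}) = 1 + 5N(T_j) = 1 + 5·(5^{j+1} − 1)/4 = 1 + (5^{j+2} − 5)/4 = (4 + 5^{j+2} − 5)/4 = (5^{j+2} − 1)/4.
This completes the inductive step, so N(T_k) = (5^{k+1} − 1)/4 for all k ≥ 0.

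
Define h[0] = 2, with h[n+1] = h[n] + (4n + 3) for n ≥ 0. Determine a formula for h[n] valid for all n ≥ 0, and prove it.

Claim: h[n] = 2n^2 + n + 2.

Base case: h[0] = 2, and 2·0^2 + 0 + 2 = 2.
Assume h[r] = 2r^2 + r + 2.
Then h[r+1] = h[r] + (4r + 3) = (2r^2 + r + 2) + (4r + 3) = 2r^2 + 5r + 5,
and 2·(r+1)^2 + (r+1) + 2 = 2r^2 + 5r + 5.
Hence h[n] = 2n^2 + n + 2 for every n ≥ 0, by induction.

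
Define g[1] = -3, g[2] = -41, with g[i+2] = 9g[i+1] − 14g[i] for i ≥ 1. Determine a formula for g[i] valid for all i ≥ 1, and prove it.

Claim: g[i] = -7^i + 2·2^i.

Base cases: g[1] = -3 and -7^1 + 2·2^1 = -3; g[2] = -41 and -7^2 + 2·2^2 = -41.
Assume g[t] = -7^t + 2·2^t for all 1 ≤ t ≤ j, where j ≥ 2.
Then g[j+1] = 9g[j] − 14g[j−1] = 9·(-7^j + 2·2^j) − 14·(-7^{j−1} + 2·2^{j−1}) = -(9·7 − 14)7^{j−1} + 2·(9·2 − 14)2^{j−1} = -49·7^{j−1} + 8·2^{j−1} = -7^{j+1} + 2·2^{j+1}.
So the formula holds for j+1, and by strong induction g[i] = -7^i + 2·2^i for all i ≥ 1.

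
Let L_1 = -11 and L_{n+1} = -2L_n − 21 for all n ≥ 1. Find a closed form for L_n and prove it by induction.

Claim: L_n = 2·(-2)^n − 7.

Base case: L_1 = -11, and 2·(-2)^1 − 7 = -4 − 7 = -11.
Assume L_m = 2·(-2)^m − 7 for some m ≥ 1.
Then L_{m+1} = -2L_m − 21 = -2·(2·(-2)^m − 7) − 21 = -4·(-2)^m + 14 − 21 = 2·(-2)^{m+1} − 7.
Hence L_n = 2·(-2)^n − 7 for every n ≥ 1, by induction.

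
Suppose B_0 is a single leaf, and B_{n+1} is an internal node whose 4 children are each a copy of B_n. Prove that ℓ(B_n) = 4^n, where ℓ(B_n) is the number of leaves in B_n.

Base case: ℓ(B_0) = 1, and 4^0 = 1.
Assume ℓ(B_r) = 4^r.
Then ℓ(B_{r+1}) = 4·ℓ(B_r) = 4·4^r = 4^{r+1}.
This completes the inductive step, so ℓ(B_n) = 4^n for all n ≥ 0.

ℓ(B_n) = 4^n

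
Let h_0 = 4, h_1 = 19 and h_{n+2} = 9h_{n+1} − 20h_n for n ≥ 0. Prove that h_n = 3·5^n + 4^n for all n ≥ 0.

Base cases: h_0 = 4 and 3·5^0 + 4^0 = 4; h_1 = 19 and 3·5^1 + 4^1 = 19.
Assume h_j = 3·5^j + 4^j for all 0 ≤ j ≤ m, where m ≥ 1.
Then h_{m+1} = 9h_m − 20h_{m−1} = 9·(3·5^m + 4^m) − 20·(3·5^{m−1} + 4^{m−1}) = 3·(9·5 − 20)5^{m−1} + (9·4 − 20)4^{m−1} = 75·5^{m−1} + 16·4^{m−1} = 3·5^{m+1} + 4^{m+1}.
This completes the inductive step, so h_n = 3·5^n + 4^n for all n ≥ 0.

h_n = 3·5^n + 4^n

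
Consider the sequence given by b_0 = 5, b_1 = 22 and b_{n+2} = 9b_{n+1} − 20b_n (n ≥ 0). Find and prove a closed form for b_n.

Claim: b_n = 3·4^n + 2·5^n.

Base cases: b_0 = 5 and 3·4^0 + 2·5^0 = 5; b_1 = 22 and 3·4^1 + 2·5^1 = 22.
Assume b_j = 3·4^j + 2·5^j for all 0 ≤ j ≤ r, where r ≥ 1.
Then b_{r+1} = 9b_r − 20b_{r−1} = 9·(3·4^r + 2·5^r) − 20·(3·4^{r−1} + 2·5^{r−1}) = 3·(9·4 − 20)4^{r−1} + 2·(9·5 − 20)5^{r−1} = 48·4^{r−1} + 50·5^{r−1} = 3·4^{r+1} + 2·5^{r+1}.
So the formula holds for r+1, and by strong induction b_n = 3·4^n + 2·5^n for all n ≥ 0.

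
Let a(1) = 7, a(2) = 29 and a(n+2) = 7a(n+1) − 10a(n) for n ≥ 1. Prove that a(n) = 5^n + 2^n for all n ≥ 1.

Base cases: a(1) = 7 and 5^1 + 2^1 = 7; a(2) = 29 and 5^2 + 2^2 = 29.
Assume a(j) = 5^j + 2^j for all 1 ≤ j ≤ m, where m ≥ 2.
Then a(m+1) = 7a(m) − 10a(m−1) = 7·(5^m + 2^m) − 10·(5^{m−1} + 2^{m−1}) = (7·5 − 10)5^{m−1} + (7·2 − 10)2^{m−1} = 25·5^{m−1} + 4·2^{m−1} = 5^{m+1} + 2^{m+1}.
Hence a(n) = 5^n + 2^n for every n ≥ 1, by strong induction.

a(n) = 5^n + 2^n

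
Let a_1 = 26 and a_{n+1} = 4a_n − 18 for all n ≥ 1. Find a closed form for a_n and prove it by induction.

Claim: a_n = 5·4^n + 6.

Base case: a_1 = 26, and 5·4^1 + 6 = 20 + 6 = 26.
Assume a_k = 5·4^k + 6 for some k ≥ 1.
Then a_{k+1} = 4a_k − 18 = 4·(5·4^k + 6) − 18 = 20·4^k + 24 − 18 = 5·4^{k+1} + 6.
Hence a_n = 5·4^n + 6 for every n ≥ 1, by induction.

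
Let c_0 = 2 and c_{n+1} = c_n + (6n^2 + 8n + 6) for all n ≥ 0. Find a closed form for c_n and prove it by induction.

Claim: c_n = 2n^3 + n^2 + 3n + 2.

Base case: c_0 = 2, and 2·0^3 + 0^2 + 3·0 + 2 = 2.
Assume c_r = 2r^3 + r^2 + 3r + 2.
Then c_{r+1} = c_r + (6r^2 + 8r + 6) = (2r^3 + r^2 + 3r + 2) + (6r^2 + 8r + 6) = 2r^3 + 7r^2 + 11r + 8,
and 2·(r+1)^3 + (r+1)^2 + 3·(r+1) + 2 = 2r^3 + 7r^2 + 11r + 8.
This completes the inductive step, so c_n = 2n^3 + n^2 + 3n + 2 for all n ≥ 0.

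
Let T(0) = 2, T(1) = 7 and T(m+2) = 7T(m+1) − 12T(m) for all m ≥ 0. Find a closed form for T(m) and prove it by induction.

Claim: T(m) = 4^m + 3^m.

Base cases: T(0) = 2 and 4^0 + 3^0 = 2; T(1) = 7 and 4^1 + 3^1 = 7.
Assume T(i) = 4^i + 3^i for all 0 ≤ i ≤ j, where j ≥ 1.
Then T(j+1) = 7T(j) − 12T(j−1) = 7·(4^j + 3^j) − 12·(4^{j−1} + 3^{j−1}) = (7·4 − 12)4^{j−1} + (7·3 − 12)3^{j−1} = 16·4^{j−1} + 9·3^{j−1} = 4^{j+1} + 3^{j+1}.
So the formula holds for j+1, and by strong induction T(m) = 4^m + 3^m for all m ≥ 0.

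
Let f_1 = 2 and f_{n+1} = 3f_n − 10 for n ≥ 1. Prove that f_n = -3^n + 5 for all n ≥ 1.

Base case: f_1 = 2, and -3^1 + 5 = -3 + 5 = 2.
Assume f_k = -3^k + 5 for some k ≥ 1.
Then f_{k+1} = 3f_k − 10 = 3·(-3^k + 5) − 10 = -3^{k+1} + 15 − 10 = -3^{k+1} + 5.
By induction, f_n = -3^n + 5 for all n ≥ 1.

f_n = -3^n + 5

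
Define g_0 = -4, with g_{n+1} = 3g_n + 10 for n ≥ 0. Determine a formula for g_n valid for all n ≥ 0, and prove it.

Claim: g_n = 3^n − 5.

Base case: g_0 = -4, and 3^0 − 5 = 1 − 5 = -4.
Assume g_k = 3^k − 5 for some k ≥ 0.
Then g_{k+1} = 3g_k + 10 = 3·(3^k − 5) + 10 = 3^{k+1} − 15 + 10 = 3^{k+1} − 5.
So the formula holds for k+1, and by induction g_n = 3^n − 5 for all n ≥ 0.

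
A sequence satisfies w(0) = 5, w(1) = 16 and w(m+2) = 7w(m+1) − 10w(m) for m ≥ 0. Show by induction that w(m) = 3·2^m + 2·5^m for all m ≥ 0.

Base cases: w(0) = 5 and 3·2^0 + 2·5^0 = 5; w(1) = 16 and 3·2^1 + 2·5^1 = 16.
Assume w(j) = 3·2^j + 2·5^j for all 0 ≤ j ≤ k, where k ≥ 1.
Then w(k+1) = 7w(k) − 10w(k−1) = 7·(3·2^k + 2·5^k) − 10·(3·2^{k−1} + 2·5^{k−1}) = 3·(7·2 − 10)2^{k−1} + 2·(7·5 − 10)5^{k−1} = 12·2^{k−1} + 50·5^{k−1} = 3·2^{k+1} + 2·5^{k+1}.
By strong induction, w(m) = 3·2^m + 2·5^m for all m ≥ 0.

w(m) = 3·2^m + 2·5^m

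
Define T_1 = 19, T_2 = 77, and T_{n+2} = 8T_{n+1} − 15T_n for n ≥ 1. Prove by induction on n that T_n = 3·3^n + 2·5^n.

Base cases: T_1 = 19 and 3·3^1 + 2·5^1 = 19; T_2 = 77 and 3·3^2 + 2·5^2 = 77.
Assume T_j = 3·3^j + 2·5^j for all 1 ≤ j ≤ m, where m ≥ 2.
Then T_{m+1} = 8T_m − 15T_{m−1} = 8·(3·3^m + 2·5^m) − 15·(3·3^{m−1} + 2·5^{m−1}) = 3·(8·3 − 15)3^{m−1} + 2·(8·5 − 15)5^{m−1} = 27·3^{m−1} + 50·5^{m−1} = 3·3^{m+1} + 2·5^{m+1}.
Hence T_n = 3·3^n + 2·5^n for every n ≥ 1, by strong induction.

T_n = 3·3^n + 2·5^n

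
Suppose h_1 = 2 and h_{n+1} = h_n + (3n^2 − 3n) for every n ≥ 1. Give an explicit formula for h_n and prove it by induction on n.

Claim: h_n = n^3 − 3n^2 + 2n + 2.

Base case: h_1 = 2, and 1^3 − 3·1^2 + 2·1 + 2 = 2.
Assume h_k = k^3 − 3k^2 + 2k + 2.
Then h_{k+1} = h_k + (3k^2 − 3k) = (k^3 − 3k^2 + 2k + 2) + (3k^2 − 3k) = k^3 − k + 2,
and (k+1)^3 − 3·(k+1)^2 + 2·(k+1) + 2 = k^3 − k + 2.
Hence h_n = n^3 − 3n^2 + 2n + 2 for every n ≥ 1, by induction.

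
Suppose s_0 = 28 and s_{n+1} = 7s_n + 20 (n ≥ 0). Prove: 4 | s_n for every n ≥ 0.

Base case: s_0 = 28 = 4·7, so 4 | s_0.
Assume 4 | s_r, so s_r = 4t for some integer t.
Then s_{r+1} = 7s_r + 20 = 7·(4t) + 20 = 4(7t + 5), so 4 | s_{r+1}.
Hence 4 | s_n for every n ≥ 0, by induction.

4 | s_n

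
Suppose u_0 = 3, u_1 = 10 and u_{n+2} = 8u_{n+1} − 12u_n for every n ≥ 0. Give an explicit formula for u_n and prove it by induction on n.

Claim: u_n = 2·2^n + 6^n.

Base cases: u_0 = 3 and 2·2^0 + 6^0 = 3; u_1 = 10 and 2·2^1 + 6^1 = 10.
Assume u_j = 2·2^j + 6^j for all 0 ≤ j ≤ k, where k ≥ 1.
Then u_{k+1} = 8u_k − 12u_{k−1} = 8·(2·2^k + 6^k) − 12·(2·2^{k−1} + 6^{k−1}) = 2·(8·2 − 12)2^{k−1} + (8·6 − 12)6^{k−1} = 8·2^{k−1} + 36·6^{k−1} = 2·2^{k+1} + 6^{k+1}.
So the formula holds for k+1, and by strong induction u_n = 2·2^n + 6^n for all n ≥ 0.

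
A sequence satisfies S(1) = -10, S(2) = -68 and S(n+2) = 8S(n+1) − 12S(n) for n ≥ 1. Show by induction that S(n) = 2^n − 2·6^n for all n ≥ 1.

Base cases: S(1) = -10 and 2^1 − 2·6^1 = -10; S(2) = -68 and 2^2 − 2·6^2 = -68.
Assume S(j) = 2^j − 2·6^j for all 1 ≤ j ≤ k, where k ≥ 2.
Then S(k+1) = 8S(k) − 12S(k−1) = 8·(2^k − 2·6^k) − 12·(2^{k−1} − 2·6^{k−1}) = (8·2 − 12)2^{k−1} − 2·(8·6 − 12)6^{k−1} = 4·2^{k−1} − 72·6^{k−1} = 2^{k+1} − 2·6^{k+1}.
So the formula holds for k+1, and by strong induction S(n) = 2^n − 2·6^n for all n ≥ 1.

S(n) = 2^n − 2·6^n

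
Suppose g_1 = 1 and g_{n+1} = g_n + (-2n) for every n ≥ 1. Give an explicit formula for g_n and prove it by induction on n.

Claim: g_n = -n^2 + n + 1.

Base case: g_1 = 1, and -1^2 + 1 + 1 = 1.
Assume g_r = -r^2 + r + 1.
Then g_{r+1} = g_r + (-2r) = (-r^2 + r + 1) + (-2r) = -r^2 − r + 1,
and -(r+1)^2 + (r+1) + 1 = -r^2 − r + 1.
This completes the inductive step, so g_n = -n^2 + n + 1 for all n ≥ 1.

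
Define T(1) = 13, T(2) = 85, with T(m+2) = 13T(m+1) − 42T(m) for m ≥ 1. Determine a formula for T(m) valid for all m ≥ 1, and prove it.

Claim: T(m) = 6^m + 7^m.

Base cases: T(1) = 13 and 6^1 + 7^1 = 13; T(2) = 85 and 6^2 + 7^2 = 85.
Assume T(j) = 6^j + 7^j for all 1 ≤ j ≤ k, where k ≥ 2.
Then T(k+1) = 13T(k) − 42T(k−1) = 13·(6^k + 7^k) − 42·(6^{k−1} + 7^{k−1}) = (13·6 − 42)6^{k−1} + (13·7 − 42)7^{k−1} = 36·6^{k−1} + 49·7^{k−1} = 6^{k+1} + 7^{k+1}.
So the formula holds for k+1, and by strong induction T(m) = 6^m + 7^m for all m ≥ 1.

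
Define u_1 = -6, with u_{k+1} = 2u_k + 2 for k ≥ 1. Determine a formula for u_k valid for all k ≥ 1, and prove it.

Claim: u_k = -2^{k+1} − 2.

Base case: u_1 = -6, and -2^{1+1} − 2 = -4 − 2 = -6.
Assume u_j = -2^{j+1} − 2 for some j ≥ 1.
Then u_{j+1} = 2u_j + 2 = 2·(-2^{j+1} − 2) + 2 = -2^{j+2} − 4 + 2 = -2^{j+2} − 2.
By induction, u_k = -2^{k+1} − 2 for all k ≥ 1.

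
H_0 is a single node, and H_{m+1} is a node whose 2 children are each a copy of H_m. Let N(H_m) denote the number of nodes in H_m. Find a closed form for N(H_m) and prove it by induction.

Claim: N(H_m) = 2^{m+1} − 1.

Base case: N(H_0) = 1, and 2^{0+1} − 1 = 1.
Assume N(H_j) = 2^{j+1} − 1.
Then N(H_{j+1}) = 1 + 2N(H_j) = 1 + 2(2^{j+1} − 1) = 2^{j+2} − 2 + 1 = 2^{j+2} − 1.
Hence N(H_m) = 2^{m+1} − 1 for every m ≥ 0, by induction.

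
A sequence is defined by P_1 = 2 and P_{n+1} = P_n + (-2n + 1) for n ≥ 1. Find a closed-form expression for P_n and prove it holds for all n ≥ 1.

Claim: P_n = -n^2 + 2n + 1.

Base case: P_1 = 2, and -1^2 + 2·1 + 1 = 2.
Assume P_k = -k^2 + 2k + 1.
Then P_{k+1} = P_k + (-2k + 1) = (-k^2 + 2k + 1) + (-2k + 1) = -k^2 + 2,
and -(k+1)^2 + 2·(k+1) + 1 = -k^2 + 2.
Hence P_n = -n^2 + 2n + 1 for every n ≥ 1, by induction.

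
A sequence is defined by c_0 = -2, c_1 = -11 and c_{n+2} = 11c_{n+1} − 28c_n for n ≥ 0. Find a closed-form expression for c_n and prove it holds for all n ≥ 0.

Claim: c_n = -4^n − 7^n.

Base cases: c_0 = -2 and -4^0 − 7^0 = -2; c_1 = -11 and -4^1 − 7^1 = -11.
Assume c_j = -4^j − 7^j for all 0 ≤ j ≤ r, where r ≥ 1.
Then c_{r+1} = 11c_r − 28c_{r−1} = 11·(-4^r − 7^r) − 28·(-4^{r−1} − 7^{r−1}) = -(11·4 − 28)4^{r−1} − (11·7 − 28)7^{r−1} = -16·4^{r−1} − 49·7^{r−1} = -4^{r+1} − 7^{r+1}.
This completes the inductive step, so c_n = -4^n − 7^n for all n ≥ 0.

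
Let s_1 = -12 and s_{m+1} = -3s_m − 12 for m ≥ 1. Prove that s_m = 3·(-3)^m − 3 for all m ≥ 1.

Base case: s_1 = -12, and 3·(-3)^1 − 3 = -9 − 3 = -12.
Assume s_k = 3·(-3)^k − 3 for some k ≥ 1.
Then s_{k+1} = -3s_k − 12 = -3·(3·(-3)^k − 3) − 12 = -9·(-3)^k + 9 − 12 = 3·(-3)^{k+1} − 3.
Hence s_m = 3·(-3)^m − 3 for every m ≥ 1, by induction.

s_m = 3·(-3)^m − 3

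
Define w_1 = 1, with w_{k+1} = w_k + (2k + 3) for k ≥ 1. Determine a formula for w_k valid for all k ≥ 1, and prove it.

Claim: w_k = k^2 + 2k − 2.

Base case: w_1 = 1, and 1^2 + 2·1 − 2 = 1.
Assume w_r = r^2 + 2r − 2.
Then w_{r+1} = w_r + (2r + 3) = (r^2 + 2r − 2) + (2r + 3) = r^2 + 4r + 1,
and (r+1)^2 + 2·(r+1) − 2 = r^2 + 4r + 1.
Hence w_k = k^2 + 2k − 2 for every k ≥ 1, by induction.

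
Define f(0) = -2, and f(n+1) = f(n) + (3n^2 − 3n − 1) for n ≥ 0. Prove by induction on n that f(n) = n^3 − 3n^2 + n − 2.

Base case: f(0) = -2, and 0^3 − 3·0^2 + 0 − 2 = -2.
Assume f(r) = r^3 − 3r^2 + r − 2.
Then f(r+1) = f(r) + (3r^2 − 3r − 1) = (r^3 − 3r^2 + r − 2) + (3r^2 − 3r − 1) = r^3 − 2r − 3,
and (r+1)^3 − 3·(r+1)^2 + (r+1) − 2 = r^3 − 2r − 3.
Hence f(n) = n^3 − 3n^2 + n − 2 for every n ≥ 0, by induction.

f(n) = n^3 − 3n^2 + n − 2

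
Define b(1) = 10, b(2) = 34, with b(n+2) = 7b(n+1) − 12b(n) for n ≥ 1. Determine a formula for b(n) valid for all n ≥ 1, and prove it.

Claim: b(n) = 4^n + 2·3^n.

Base cases: b(1) = 10 and 4^1 + 2·3^1 = 10; b(2) = 34 and 4^2 + 2·3^2 = 34.
Assume b(j) = 4^j + 2·3^j for all 1 ≤ j ≤ k, where k ≥ 2.
Then b(k+1) = 7b(k) − 12b(k−1) = 7·(4^k + 2·3^k) − 12·(4^{k−1} + 2·3^{k−1}) = (7·4 − 12)4^{k−1} + 2·(7·3 − 12)3^{k−1} = 16·4^{k−1} + 18·3^{k−1} = 4^{k+1} + 2·3^{k+1}.
By strong induction, b(n) = 4^n + 2·3^n for all n ≥ 1.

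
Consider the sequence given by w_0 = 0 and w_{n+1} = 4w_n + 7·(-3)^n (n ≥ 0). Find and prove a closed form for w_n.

Claim: w_n = 4^n − (-3)^n.

Base case: w_0 = 0, and 4^0 − (-3)^0 = 1 − 1 = 0.
Assume w_k = 4^k − (-3)^k for some k ≥ 0.
Then w_{k+1} = 4w_k + 7·(-3)^k = 4·(4^k − (-3)^k) + 7·(-3)^k = 4^{k+1} − 4·(-3)^k + 7·(-3)^k = 4^{k+1} + 3·(-3)^k = 4^{k+1} − (-3)^{k+1}.
Hence w_n = 4^n − (-3)^n for every n ≥ 0, by induction.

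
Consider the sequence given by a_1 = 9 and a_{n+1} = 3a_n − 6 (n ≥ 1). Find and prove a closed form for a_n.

Claim: a_n = 2·3^n + 3.

Base case: a_1 = 9, and 2·3^1 + 3 = 6 + 3 = 9.
Assume a_m = 2·3^m + 3 for some m ≥ 1.
Then a_{m+1} = 3a_m − 6 = 3·(2·3^m + 3) − 6 = 6·3^m + 9 − 6 = 2·3^{m+1} + 3.
So the formula holds for m+1, and by induction a_n = 2·3^n + 3 for all n ≥ 1.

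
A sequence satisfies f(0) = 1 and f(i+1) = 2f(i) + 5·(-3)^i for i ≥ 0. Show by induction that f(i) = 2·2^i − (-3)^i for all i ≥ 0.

Base case: f(0) = 1, and 2·2^0 − (-3)^0 = 2 − 1 = 1.
Assume f(k) = 2·2^k − (-3)^k for some k ≥ 0.
Then f(k+1) = 2f(k) + 5·(-3)^k = 2·(2·2^k − (-3)^k) + 5·(-3)^k = 2·2^{k+1} − 2·(-3)^k + 5·(-3)^k = 2·2^{k+1} + 3·(-3)^k = 2·2^{k+1} − (-3)^{k+1}.
This completes the inductive step, so f(i) = 2·2^i − (-3)^i for all i ≥ 0.

f(i) = 2·2^i − (-3)^i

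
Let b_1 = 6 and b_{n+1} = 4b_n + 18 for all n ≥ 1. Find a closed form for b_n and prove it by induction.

Claim: b_n = 3·4^n − 6.

Base case: b_1 = 6, and 3·4^1 − 6 = 12 − 6 = 6.
Assume b_j = 3·4^j − 6 for some j ≥ 1.
Then b_{j+1} = 4b_j + 18 = 4·(3·4^j − 6) + 18 = 12·4^j − 24 + 18 = 3·4^{j+1} − 6.
This completes the inductive step, so b_n = 3·4^n − 6 for all n ≥ 1.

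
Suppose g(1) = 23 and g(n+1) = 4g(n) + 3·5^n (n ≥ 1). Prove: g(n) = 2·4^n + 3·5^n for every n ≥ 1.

Base case: g(1) = 23, and 2·4^1 + 3·5^1 = 8 + 15 = 23.
Assume g(k) = 2·4^k + 3·5^k for some k ≥ 1.
Then g(k+1) = 4g(k) + 3·5^k = 4·(2·4^k + 3·5^k) + 3·5^k = 2·4^{k+1} + 12·5^k + 3·5^k = 2·4^{k+1} + 15·5^k = 2·4^{k+1} + 3·5^{k+1}.
By induction, g(n) = 2·4^n + 3·5^n for all n ≥ 1.

g(n) = 2·4^n + 3·5^n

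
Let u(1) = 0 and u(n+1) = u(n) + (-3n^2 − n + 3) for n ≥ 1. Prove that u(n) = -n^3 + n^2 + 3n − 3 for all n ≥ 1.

Base case: u(1) = 0, and -1^3 + 1^2 + 3·1 − 3 = 0.
Assume u(k) = -k^3 + k^2 + 3k − 3.
Then u(k+1) = u(k) + (-3k^2 − k + 3) = (-k^3 + k^2 + 3k − 3) + (-3k^2 − k + 3) = -k^3 − 2k^2 + 2k,
and -(k+1)^3 + (k+1)^2 + 3·(k+1) − 3 = -k^3 − 2k^2 + 2k.
This completes the inductive step, so u(n) = -n^3 + n^2 + 3n − 3 for all n ≥ 1.

u(n) = -n^3 + n^2 + 3n − 3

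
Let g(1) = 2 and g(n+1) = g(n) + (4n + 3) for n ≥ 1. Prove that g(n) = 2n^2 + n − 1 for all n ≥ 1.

Base case: g(1) = 2, and 2·1^2 + 1 − 1 = 2.
Assume g(r) = 2r^2 + r − 1.
Then g(r+1) = g(r) + (4r + 3) = (2r^2 + r − 1) + (4r + 3) = 2r^2 + 5r + 2,
and 2·(r+1)^2 + (r+1) − 1 = 2r^2 + 5r + 2.
Hence g(n) = 2n^2 + n − 1 for every n ≥ 1, by induction.

g(n) = 2n^2 + n − 1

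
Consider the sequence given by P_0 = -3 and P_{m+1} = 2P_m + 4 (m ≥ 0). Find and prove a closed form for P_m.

Claim: P_m = 2^m − 4.

Base case: P_0 = -3, and 2^0 − 4 = 1 − 4 = -3.
Assume P_j = 2^j − 4 for some j ≥ 0.
Then P_{j+1} = 2P_j + 4 = 2·(2^j − 4) + 4 = 2^{j+1} − 8 + 4 = 2^{j+1} − 4.
So the formula holds for j+1, and by induction P_m = 2^m − 4 for all m ≥ 0.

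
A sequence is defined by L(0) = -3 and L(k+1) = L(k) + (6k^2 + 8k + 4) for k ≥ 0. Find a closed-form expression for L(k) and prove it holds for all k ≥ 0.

Claim: L(k) = 2k^3 + k^2 + k − 3.

Base case: L(0) = -3, and 2·0^3 + 0^2 + 0 − 3 = -3.
Assume L(r) = 2r^3 + r^2 + r − 3.
Then L(r+1) = L(r) + (6r^2 + 8r + 4) = (2r^3 + r^2 + r − 3) + (6r^2 + 8r + 4) = 2r^3 + 7r^2 + 9r + 1,
and 2·(r+1)^3 + (r+1)^2 + (r+1) − 3 = 2r^3 + 7r^2 + 9r + 1.
This completes the inductive step, so L(k) = 2k^3 + k^2 + k − 3 for all k ≥ 0.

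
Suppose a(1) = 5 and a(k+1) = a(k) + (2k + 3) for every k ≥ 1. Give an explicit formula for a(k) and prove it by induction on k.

Claim: a(k) = k^2 + 2k + 2.

Base case: a(1) = 5, and 1^2 + 2·1 + 2 = 5.
Assume a(r) = r^2 + 2r + 2.
Then a(r+1) = a(r) + (2r + 3) = (r^2 + 2r + 2) + (2r + 3) = r^2 + 4r + 5,
and (r+1)^2 + 2·(r+1) + 2 = r^2 + 4r + 5.
By induction, a(k) = k^2 + 2k + 2 for all k ≥ 1.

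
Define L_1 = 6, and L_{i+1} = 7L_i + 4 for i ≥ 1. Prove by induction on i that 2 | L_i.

Base case: L_1 = 6 = 2·3, so 2 | L_1.
Assume 2 | L_m, so L_m = 2t for some integer t.
Then L_{m+1} = 7L_m + 4 = 7·(2t) + 4 = 2(7t + 2), so 2 | L_{m+1}.
So the property holds for m+1, and by induction 2 | L_i for all i ≥ 1.

2 | L_i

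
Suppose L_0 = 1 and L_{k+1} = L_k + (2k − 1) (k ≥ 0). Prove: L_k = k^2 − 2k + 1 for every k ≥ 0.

Base case: L_0 = 1, and 0^2 − 2·0 + 1 = 1.
Assume L_m = m^2 − 2m + 1.
Then L_{m+1} = L_m + (2m − 1) = (m^2 − 2m + 1) + (2m − 1) = m^2,
and (m+1)^2 − 2·(m+1) + 1 = m^2.
By induction, L_k = k^2 − 2k + 1 for all k ≥ 0.

L_k = k^2 − 2k + 1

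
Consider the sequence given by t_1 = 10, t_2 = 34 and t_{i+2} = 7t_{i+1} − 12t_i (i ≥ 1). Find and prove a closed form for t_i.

Claim: t_i = 4^i + 2·3^i.

Base cases: t_1 = 10 and 4^1 + 2·3^1 = 10; t_2 = 34 and 4^2 + 2·3^2 = 34.
Assume t_j = 4^j + 2·3^j for all 1 ≤ j ≤ m, where m ≥ 2.
Then t_{m+1} = 7t_m − 12t_{m−1} = 7·(4^m + 2·3^m) − 12·(4^{m−1} + 2·3^{m−1}) = (7·4 − 12)4^{m−1} + 2·(7·3 − 12)3^{m−1} = 16·4^{m−1} + 18·3^{m−1} = 4^{m+1} + 2·3^{m+1}.
By strong induction, t_i = 4^i + 2·3^i for all i ≥ 1.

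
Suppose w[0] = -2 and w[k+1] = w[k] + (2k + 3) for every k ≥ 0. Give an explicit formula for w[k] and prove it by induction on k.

Claim: w[k] = k^2 + 2k − 2.

Base case: w[0] = -2, and 0^2 + 2·0 − 2 = -2.
Assume w[r] = r^2 + 2r − 2.
Then w[r+1] = w[r] + (2r + 3) = (r^2 + 2r − 2) + (2r + 3) = r^2 + 4r + 1,
and (r+1)^2 + 2·(r+1) − 2 = r^2 + 4r + 1.
Hence w[k] = k^2 + 2k − 2 for every k ≥ 0, by induction.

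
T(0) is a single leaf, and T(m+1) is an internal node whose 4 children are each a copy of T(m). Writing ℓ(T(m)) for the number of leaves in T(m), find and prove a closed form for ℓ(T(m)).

Claim: ℓ(T(m)) = 4^m.

Base case: ℓ(T(0)) = 1, and 4^0 = 1.
Assume ℓ(T(j)) = 4^j.
Then ℓ(T(j+1)) = 4·ℓ(T(j)) = 4·4^j = 4^{j+1}.
This completes the inductive step, so ℓ(T(m)) = 4^m for all m ≥ 0.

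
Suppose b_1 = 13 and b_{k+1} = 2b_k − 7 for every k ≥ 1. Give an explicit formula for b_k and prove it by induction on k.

Claim: b_k = 3·2^k + 7.

Base case: b_1 = 13, and 3·2^1 + 7 = 6 + 7 = 13.
Assume b_j = 3·2^j + 7 for some j ≥ 1.
Then b_{j+1} = 2b_j − 7 = 2·(3·2^j + 7) − 7 = 6·2^j + 14 − 7 = 3·2^{j+1} + 7.
Hence b_k = 3·2^k + 7 for every k ≥ 1, by induction.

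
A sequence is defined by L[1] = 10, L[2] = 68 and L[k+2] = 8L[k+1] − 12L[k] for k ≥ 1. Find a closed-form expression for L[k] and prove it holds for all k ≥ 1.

Claim: L[k] = -2^k + 2·6^k.

Base cases: L[1] = 10 and -2^1 + 2·6^1 = 10; L[2] = 68 and -2^2 + 2·6^2 = 68.
Assume L[i] = -2^i + 2·6^i for all 1 ≤ i ≤ j, where j ≥ 2.
Then L[j+1] = 8L[j] − 12L[j−1] = 8·(-2^j + 2·6^j) − 12·(-2^{j−1} + 2·6^{j−1}) = -(8·2 − 12)2^{j−1} + 2·(8·6 − 12)6^{j−1} = -4·2^{j−1} + 72·6^{j−1} = -2^{j+1} + 2·6^{j+1}.
This completes the inductive step, so L[k] = -2^k + 2·6^k for all k ≥ 1.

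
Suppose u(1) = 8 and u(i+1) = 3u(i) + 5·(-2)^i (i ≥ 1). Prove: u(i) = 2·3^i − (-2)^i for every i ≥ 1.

Base case: u(1) = 8, and 2·3^1 − (-2)^1 = 6 + 2 = 8.
Assume u(m) = 2·3^m − (-2)^m for some m ≥ 1.
Then u(m+1) = 3u(m) + 5·(-2)^m = 3·(2·3^m − (-2)^m) + 5·(-2)^m = 2·3^{m+1} − 3·(-2)^m + 5·(-2)^m = 2·3^{m+1} + 2·(-2)^m = 2·3^{m+1} − (-2)^{m+1}.
So the formula holds for m+1, and by induction u(i) = 2·3^i − (-2)^i for all i ≥ 1.

u(i) = 2·3^i − (-2)^i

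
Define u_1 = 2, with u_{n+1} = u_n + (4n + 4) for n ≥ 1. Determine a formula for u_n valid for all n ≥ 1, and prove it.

Claim: u_n = 2n^2 + 2n − 2.

Base case: u_1 = 2, and 2·1^2 + 2·1 − 2 = 2.
Assume u_r = 2r^2 + 2r − 2.
Then u_{r+1} = u_r + (4r + 4) = (2r^2 + 2r − 2) + (4r + 4) = 2r^2 + 6r + 2,
and 2·(r+1)^2 + 2·(r+1) − 2 = 2r^2 + 6r + 2.
Hence u_n = 2n^2 + 2n − 2 for every n ≥ 1, by induction.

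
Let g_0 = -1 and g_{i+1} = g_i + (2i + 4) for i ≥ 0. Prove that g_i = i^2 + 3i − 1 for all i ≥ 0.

Base case: g_0 = -1, and 0^2 + 3·0 − 1 = -1.
Assume g_r = r^2 + 3r − 1.
Then g_{r+1} = g_r + (2r + 4) = (r^2 + 3r − 1) + (2r + 4) = r^2 + 5r + 3,
and (r+1)^2 + 3·(r+1) − 1 = r^2 + 5r + 3.
By induction, g_i = i^2 + 3i − 1 for all i ≥ 0.

g_i = i^2 + 3i − 1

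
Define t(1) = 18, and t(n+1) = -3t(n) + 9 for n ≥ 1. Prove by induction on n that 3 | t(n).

Base case: t(1) = 18 = 3·6, so 3 | t(1).
Assume 3 | t(m), so t(m) = 3s for some integer s.
Then t(m+1) = -3t(m) + 9 = -3·(3s) + 9 = 3(-3s + 3), so 3 | t(m+1).
Hence 3 | t(n) for every n ≥ 1, by induction.

3 | t(n)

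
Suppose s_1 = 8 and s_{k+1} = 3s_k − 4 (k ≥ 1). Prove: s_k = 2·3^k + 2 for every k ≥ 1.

Base case: s_1 = 8, and 2·3^1 + 2 = 6 + 2 = 8.
Assume s_r = 2·3^r + 2 for some r ≥ 1.
Then s_{r+1} = 3s_r − 4 = 3·(2·3^r + 2) − 4 = 6·3^r + 6 − 4 = 2·3^{r+1} + 2.
This completes the inductive step, so s_k = 2·3^k + 2 for all k ≥ 1.

s_k = 2·3^k + 2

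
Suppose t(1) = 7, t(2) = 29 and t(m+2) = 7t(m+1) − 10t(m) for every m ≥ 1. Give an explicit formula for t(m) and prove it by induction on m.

Claim: t(m) = 5^m + 2^m.

Base cases: t(1) = 7 and 5^1 + 2^1 = 7; t(2) = 29 and 5^2 + 2^2 = 29.
Assume t(j) = 5^j + 2^j for all 1 ≤ j ≤ k, where k ≥ 2.
Then t(k+1) = 7t(k) − 10t(k−1) = 7·(5^k + 2^k) − 10·(5^{k−1} + 2^{k−1}) = (7·5 − 10)5^{k−1} + (7·2 − 10)2^{k−1} = 25·5^{k−1} + 4·2^{k−1} = 5^{k+1} + 2^{k+1}.
By strong induction, t(m) = 5^m + 2^m for all m ≥ 1.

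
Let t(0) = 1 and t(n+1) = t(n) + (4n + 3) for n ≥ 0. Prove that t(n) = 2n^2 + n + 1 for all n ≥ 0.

Base case: t(0) = 1, and 2·0^2 + 0 + 1 = 1.
Assume t(j) = 2j^2 + j + 1.
Then t(j+1) = t(j) + (4j + 3) = (2j^2 + j + 1) + (4j + 3) = 2j^2 + 5j + 4,
and 2·(j+1)^2 + (j+1) + 1 = 2j^2 + 5j + 4.
By induction, t(n) = 2n^2 + n + 1 for all n ≥ 0.

t(n) = 2n^2 + n + 1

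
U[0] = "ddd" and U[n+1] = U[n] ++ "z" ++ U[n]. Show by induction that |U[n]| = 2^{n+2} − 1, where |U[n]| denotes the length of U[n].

Base case: |U[0]| = 3, and 2^{0+2} − 1 = 3.
Assume |U[r]| = 2^{r+2} − 1.
Then |U[r+1]| = |U[r]| + 1 + |U[r]| = 2|U[r]| + 1 = 2(2^{r+2} − 1) + 1 = 2^{r+3} − 2 + 1 = 2^{r+3} − 1.
By induction, |U[n]| = 2^{n+2} − 1 for all n ≥ 0.

|U[n]| = 2^{n+2} − 1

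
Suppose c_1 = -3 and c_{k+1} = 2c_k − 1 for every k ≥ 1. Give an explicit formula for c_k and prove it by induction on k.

Claim: c_k = -2^{k+1} + 1.

Base case: c_1 = -3, and -2^{1+1} + 1 = -4 + 1 = -3.
Assume c_m = -2^{m+1} + 1 for some m ≥ 1.
Then c_{m+1} = 2c_m − 1 = 2·(-2^{m+1} + 1) − 1 = -2^{m+2} + 2 − 1 = -2^{m+2} + 1.
By induction, c_k = -2^{k+1} + 1 for all k ≥ 1.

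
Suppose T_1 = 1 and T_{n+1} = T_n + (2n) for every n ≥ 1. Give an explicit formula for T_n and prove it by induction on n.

Claim: T_n = n^2 − n + 1.

Base case: T_1 = 1, and 1^2 − 1 + 1 = 1.
Assume T_j = j^2 − j + 1.
Then T_{j+1} = T_j + (2j) = (j^2 − j + 1) + (2j) = j^2 + j + 1,
and (j+1)^2 − (j+1) + 1 = j^2 + j + 1.
Hence T_n = n^2 − n + 1 for every n ≥ 1, by induction.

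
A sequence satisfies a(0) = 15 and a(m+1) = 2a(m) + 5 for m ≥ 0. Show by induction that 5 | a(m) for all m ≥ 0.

Base case: a(0) = 15 = 5·3, so 5 | a(0).
Assume 5 | a(j), so a(j) = 5t for some integer t.
Then a(j+1) = 2a(j) + 5 = 2·(5t) + 5 = 5(2t + 1), so 5 | a(j+1).
Hence 5 | a(m) for every m ≥ 0, by induction.

5 | a(m)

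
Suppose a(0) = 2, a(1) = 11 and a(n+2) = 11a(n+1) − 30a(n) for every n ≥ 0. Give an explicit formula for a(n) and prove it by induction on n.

Claim: a(n) = 5^n + 6^n.

Base cases: a(0) = 2 and 5^0 + 6^0 = 2; a(1) = 11 and 5^1 + 6^1 = 11.
Assume a(j) = 5^j + 6^j for all 0 ≤ j ≤ m, where m ≥ 1.
Then a(m+1) = 11a(m) − 30a(m−1) = 11·(5^m + 6^m) − 30·(5^{m−1} + 6^{m−1}) = (11·5 − 30)5^{m−1} + (11·6 − 30)6^{m−1} = 25·5^{m−1} + 36·6^{m−1} = 5^{m+1} + 6^{m+1}.
This completes the inductive step, so a(n) = 5^n + 6^n for all n ≥ 0.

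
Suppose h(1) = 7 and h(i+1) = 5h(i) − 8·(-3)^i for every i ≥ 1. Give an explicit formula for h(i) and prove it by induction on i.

Claim: h(i) = 2·5^i + (-3)^i.

Base case: h(1) = 7, and 2·5^1 + (-3)^1 = 10 − 3 = 7.
Assume h(j) = 2·5^j + (-3)^j for some j ≥ 1.
Then h(j+1) = 5h(j) − 8·(-3)^j = 5·(2·5^j + (-3)^j) − 8·(-3)^j = 2·5^{j+1} + 5·(-3)^j − 8·(-3)^j = 2·5^{j+1} − 3·(-3)^j = 2·5^{j+1} + (-3)^{j+1}.
This completes the inductive step, so h(i) = 2·5^i + (-3)^i for all i ≥ 1.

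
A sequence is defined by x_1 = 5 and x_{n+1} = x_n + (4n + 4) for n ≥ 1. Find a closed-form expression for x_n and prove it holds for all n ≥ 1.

Claim: x_n = 2n^2 + 2n + 1.

Base case: x_1 = 5, and 2·1^2 + 2·1 + 1 = 5.
Assume x_r = 2r^2 + 2r + 1.
Then x_{r+1} = x_r + (4r + 4) = (2r^2 + 2r + 1) + (4r + 4) = 2r^2 + 6r + 5,
and 2·(r+1)^2 + 2·(r+1) + 1 = 2r^2 + 6r + 5.
Hence x_n = 2n^2 + 2n + 1 for every n ≥ 1, by induction.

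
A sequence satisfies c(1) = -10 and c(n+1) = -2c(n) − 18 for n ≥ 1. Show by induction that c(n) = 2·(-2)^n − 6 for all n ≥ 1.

Base case: c(1) = -10, and 2·(-2)^1 − 6 = -4 − 6 = -10.
Assume c(r) = 2·(-2)^r − 6 for some r ≥ 1.
Then c(r+1) = -2c(r) − 18 = -2·(2·(-2)^r − 6) − 18 = -4·(-2)^r + 12 − 18 = 2·(-2)^{r+1} − 6.
By induction, c(n) = 2·(-2)^n − 6 for all n ≥ 1.

c(n) = 2·(-2)^n − 6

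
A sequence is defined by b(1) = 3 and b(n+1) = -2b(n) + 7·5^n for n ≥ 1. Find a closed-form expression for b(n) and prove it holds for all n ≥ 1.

Claim: b(n) = (-2)^n + 5^n.

Base case: b(1) = 3, and (-2)^1 + 5^1 = -2 + 5 = 3.
Assume b(r) = (-2)^r + 5^r for some r ≥ 1.
Then b(r+1) = -2b(r) + 7·5^r = -2·((-2)^r + 5^r) + 7·5^r = (-2)^{r+1} − 2·5^r + 7·5^r = (-2)^{r+1} + 5·5^r = (-2)^{r+1} + 5^{r+1}.
This completes the inductive step, so b(n) = (-2)^n + 5^n for all n ≥ 1.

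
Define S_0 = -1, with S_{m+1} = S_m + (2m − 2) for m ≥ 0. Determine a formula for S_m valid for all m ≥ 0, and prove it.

Claim: S_m = m^2 − 3m − 1.

Base case: S_0 = -1, and 0^2 − 3·0 − 1 = -1.
Assume S_r = r^2 − 3r − 1.
Then S_{r+1} = S_r + (2r − 2) = (r^2 − 3r − 1) + (2r − 2) = r^2 − r − 3,
and (r+1)^2 − 3·(r+1) − 1 = r^2 − r − 3.
By induction, S_m = m^2 − 3m − 1 for all m ≥ 0.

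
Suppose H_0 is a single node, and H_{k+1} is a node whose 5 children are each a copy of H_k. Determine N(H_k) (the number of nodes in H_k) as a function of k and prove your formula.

Claim: N(H_k) = (5^{k+1} − 1)/4.

Base case: N(H_0) = 1, and (5^{0+1} − 1)/4 = 1.
Assume N(H_m) = (5^{m+1} − 1)/4.
Then N(H_{m+1}) = 1 + 5N(H_m) = 1 + 5·(5^{m+1} − 1)/4 = 1 + (5^{m+2} − 5)/4 = (4 + 5^{m+2} − 5)/4 = (5^{m+2} − 1)/4.
So the formula holds for m+1, and by induction N(H_k) = (5^{k+1} − 1)/4 for all k ≥ 0.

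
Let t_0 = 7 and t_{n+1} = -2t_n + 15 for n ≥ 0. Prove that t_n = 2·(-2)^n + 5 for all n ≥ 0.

Base case: t_0 = 7, and 2·(-2)^0 + 5 = 2 + 5 = 7.
Assume t_j = 2·(-2)^j + 5 for some j ≥ 0.
Then t_{j+1} = -2t_j + 15 = -2·(2·(-2)^j + 5) + 15 = -4·(-2)^j − 10 + 15 = 2·(-2)^{j+1} + 5.
Hence t_n = 2·(-2)^n + 5 for every n ≥ 0, by induction.

t_n = 2·(-2)^n + 5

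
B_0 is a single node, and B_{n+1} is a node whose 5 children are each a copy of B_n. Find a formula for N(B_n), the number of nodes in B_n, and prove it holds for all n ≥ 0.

Claim: N(B_n) = (5^{n+1} − 1)/4.

Base case: N(B_0) = 1, and (5^{0+1} − 1)/4 = 1.
Assume N(B_j) = (5^{j+1} − 1)/4.
Then N(B_{j+1}) = 1 + 5N(B_j) = 1 + 5·(5^{j+1} − 1)/4 = 1 + (5^{j+2} − 5)/4 = (4 + 5^{j+2} − 5)/4 = (5^{j+2} − 1)/4.
By induction, N(B_n) = (5^{n+1} − 1)/4 for all n ≥ 0.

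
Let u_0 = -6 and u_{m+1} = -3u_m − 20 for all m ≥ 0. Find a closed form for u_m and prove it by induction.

Claim: u_m = -(-3)^m − 5.

Base case: u_0 = -6, and -(-3)^0 − 5 = -1 − 5 = -6.
Assume u_r = -(-3)^r − 5 for some r ≥ 0.
Then u_{r+1} = -3u_r − 20 = -3·(-(-3)^r − 5) − 20 = 3·(-3)^r + 15 − 20 = -(-3)^{r+1} − 5.
So the formula holds for r+1, and by induction u_m = -(-3)^m − 5 for all m ≥ 0.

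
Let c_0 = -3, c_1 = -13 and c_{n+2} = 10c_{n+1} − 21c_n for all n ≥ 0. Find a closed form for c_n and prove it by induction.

Claim: c_n = -7^n − 2·3^n.

Base cases: c_0 = -3 and -7^0 − 2·3^0 = -3; c_1 = -13 and -7^1 − 2·3^1 = -13.
Assume c_j = -7^j − 2·3^j for all 0 ≤ j ≤ m, where m ≥ 1.
Then c_{m+1} = 10c_m − 21c_{m−1} = 10·(-7^m − 2·3^m) − 21·(-7^{m−1} − 2·3^{m−1}) = -(10·7 − 21)7^{m−1} − 2·(10·3 − 21)3^{m−1} = -49·7^{m−1} − 18·3^{m−1} = -7^{m+1} − 2·3^{m+1}.
This completes the inductive step, so c_n = -7^n − 2·3^n for all n ≥ 0.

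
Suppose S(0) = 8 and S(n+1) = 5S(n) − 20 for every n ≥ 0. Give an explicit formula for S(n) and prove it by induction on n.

Claim: S(n) = 3·5^n + 5.

Base case: S(0) = 8, and 3·5^0 + 5 = 3 + 5 = 8.
Assume S(j) = 3·5^j + 5 for some j ≥ 0.
Then S(j+1) = 5S(j) − 20 = 5·(3·5^j + 5) − 20 = 15·5^j + 25 − 20 = 3·5^{j+1} + 5.
Hence S(n) = 3·5^n + 5 for every n ≥ 0, by induction.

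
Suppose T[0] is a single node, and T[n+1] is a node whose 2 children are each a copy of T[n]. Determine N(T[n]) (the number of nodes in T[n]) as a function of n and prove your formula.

Claim: N(T[n]) = 2^{n+1} − 1.

Base case: N(T[0]) = 1, and 2^{0+1} − 1 = 1.
Assume N(T[m]) = 2^{m+1} − 1.
Then N(T[m+1]) = 1 + 2N(T[m]) = 1 + 2(2^{m+1} − 1) = 2^{m+2} − 2 + 1 = 2^{m+2} − 1.
So the formula holds for m+1, and by induction N(T[n]) = 2^{n+1} − 1 for all n ≥ 0.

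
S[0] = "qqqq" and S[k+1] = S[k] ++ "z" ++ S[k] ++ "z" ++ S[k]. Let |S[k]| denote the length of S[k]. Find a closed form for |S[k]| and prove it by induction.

Claim: |S[k]| = 5·3^k − 1.

Base case: |S[0]| = 4, and 5·3^0 − 1 = 4.
Assume |S[r]| = 5·3^r − 1.
Then |S[r+1]| = 3|S[r]| + 2 = 3(5·3^r − 1) + 2 = 5·3^{r+1} − 3 + 2 = 5·3^{r+1} − 1.
By induction, |S[k]| = 5·3^k − 1 for all k ≥ 0.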